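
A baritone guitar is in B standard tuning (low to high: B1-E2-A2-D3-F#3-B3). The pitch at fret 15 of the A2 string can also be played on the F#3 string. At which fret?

6

Fret 15 on A2 is MIDI 45 + 15 = 60 (C4). On the F#3 string (open MIDI 54), that pitch is 60 − 54 = fret 6.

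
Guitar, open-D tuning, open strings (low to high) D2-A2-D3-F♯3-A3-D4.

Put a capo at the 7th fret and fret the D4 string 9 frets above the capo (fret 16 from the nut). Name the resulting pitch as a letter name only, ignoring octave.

The capo raises the open D4 by 7 semitones to A4; fretting 9 more gives D4 + 7 + 9 = D4 + 16 semitones, landing on F♯.
(Also written G♭.)

F♯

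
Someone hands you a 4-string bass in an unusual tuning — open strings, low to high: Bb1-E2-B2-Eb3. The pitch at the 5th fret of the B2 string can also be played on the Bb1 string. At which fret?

18

B2 at fret 5 is B2 + 5 semitones = E3.
The open Bb1 string is 13 semitones below the open B2, so the same pitch on the Bb1 string lies at fret 5 + 13 = 18.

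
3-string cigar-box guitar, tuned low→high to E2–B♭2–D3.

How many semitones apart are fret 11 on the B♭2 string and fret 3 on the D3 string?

4 semitones

B♭2 at fret 11 → A3 (MIDI 57); D3 at fret 3 → F3 (MIDI 53).
57 − 53 = 4, so the two pitches are 4 semitones apart, with A3 the higher.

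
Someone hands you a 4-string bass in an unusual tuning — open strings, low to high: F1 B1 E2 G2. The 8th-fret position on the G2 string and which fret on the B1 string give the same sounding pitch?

16

G2 at fret 8 is G2 + 8 semitones = D#3.
The open B1 string is 8 semitones below the open G2, so the same pitch on the B1 string lies at fret 8 + 8 = 16.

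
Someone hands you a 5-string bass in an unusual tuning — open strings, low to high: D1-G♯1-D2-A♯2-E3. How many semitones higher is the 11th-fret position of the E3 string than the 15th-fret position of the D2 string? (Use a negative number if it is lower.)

E3 at fret 11 → D♯4 (MIDI 63); D2 at fret 15 → F3 (MIDI 53).
63 − 53 = 10, so the two pitches are 10 semitones apart.

10 semitones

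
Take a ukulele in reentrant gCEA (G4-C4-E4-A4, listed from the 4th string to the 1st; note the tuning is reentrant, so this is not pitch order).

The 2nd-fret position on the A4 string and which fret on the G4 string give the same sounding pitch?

4

A4 at fret 2 is A4 + 2 semitones = B4.
The open G4 string is 2 semitones below the open A4, so the same pitch on the G4 string lies at fret 2 + 2 = 4.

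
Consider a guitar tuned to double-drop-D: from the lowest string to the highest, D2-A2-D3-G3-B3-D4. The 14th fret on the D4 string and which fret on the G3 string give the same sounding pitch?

D4 at fret 14 is D4 + 14 semitones = E5.
The open G3 string is 7 semitones below the open D4, so the same pitch on the G3 string lies at fret 14 + 7 = 21.

21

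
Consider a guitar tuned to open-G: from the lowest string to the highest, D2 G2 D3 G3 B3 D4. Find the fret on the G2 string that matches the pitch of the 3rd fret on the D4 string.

Fret 3 on D4 is MIDI 62 + 3 = 65 (F4). On the G2 string (open MIDI 43), that pitch is 65 − 43 = fret 22.

22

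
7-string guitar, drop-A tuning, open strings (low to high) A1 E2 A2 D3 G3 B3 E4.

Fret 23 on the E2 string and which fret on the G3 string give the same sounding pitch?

8

E2 at fret 23 is E2 + 23 semitones = D♯4.
The open G3 string is 15 semitones above the open E2, so the same pitch on the G3 string lies at fret 23 − 15 = 8.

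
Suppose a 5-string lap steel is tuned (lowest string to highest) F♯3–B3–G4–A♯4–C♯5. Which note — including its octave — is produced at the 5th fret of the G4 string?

The open G4 string plus 5 semitones: G–G#–A–A#–B–C.
The walk passes from B into C once, so the octave number goes from 4 to 5.

C5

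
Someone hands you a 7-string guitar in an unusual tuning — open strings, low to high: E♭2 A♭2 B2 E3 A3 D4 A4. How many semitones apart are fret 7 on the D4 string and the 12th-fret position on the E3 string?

5 semitones

D4 at fret 7 → A4 (MIDI 69); E3 at fret 12 → E4 (MIDI 64).
69 − 64 = 5, so the two pitches are 5 semitones apart, with A4 the higher.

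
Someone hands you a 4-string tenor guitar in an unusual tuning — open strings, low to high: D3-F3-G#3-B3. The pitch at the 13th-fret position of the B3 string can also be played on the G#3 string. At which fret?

16

B3 at fret 13 is B3 + 13 semitones = C5.
The open G#3 string is 3 semitones below the open B3, so the same pitch on the G#3 string lies at fret 13 + 3 = 16.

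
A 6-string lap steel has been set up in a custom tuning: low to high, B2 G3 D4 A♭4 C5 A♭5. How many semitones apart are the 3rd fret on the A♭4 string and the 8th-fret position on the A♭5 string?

17 semitones

A♭4 at fret 3 → B4 (MIDI 71); A♭5 at fret 8 → E6 (MIDI 88).
71 − 88 = -17, so the two pitches are 17 semitones apart, with E6 the higher.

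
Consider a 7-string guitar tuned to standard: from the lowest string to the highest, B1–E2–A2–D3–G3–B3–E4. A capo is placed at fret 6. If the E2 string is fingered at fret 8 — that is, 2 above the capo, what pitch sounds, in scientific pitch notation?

C3

The capo raises the open E2 by 6 semitones to A♯2; fretting 2 more gives E2 + 6 + 2 = E2 + 8 semitones = C3.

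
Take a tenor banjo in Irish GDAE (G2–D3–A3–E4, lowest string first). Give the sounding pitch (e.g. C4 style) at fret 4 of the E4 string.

G#4

E4 is MIDI 64. Adding 4 gives 68, which is G#4.
(Equivalently spelled Ab4.)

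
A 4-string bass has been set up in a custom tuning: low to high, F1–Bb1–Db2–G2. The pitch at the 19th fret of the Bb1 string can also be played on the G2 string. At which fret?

Fret 19 on Bb1 is MIDI 34 + 19 = 53 (F3). On the G2 string (open MIDI 43), that pitch is 53 − 43 = fret 10.

10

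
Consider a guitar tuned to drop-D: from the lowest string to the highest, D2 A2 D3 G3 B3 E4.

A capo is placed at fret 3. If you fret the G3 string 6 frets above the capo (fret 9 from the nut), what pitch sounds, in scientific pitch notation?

E4

The capo raises the open G3 by 3 semitones to A#3; fretting 6 more gives G3 + 3 + 6 = G3 + 9 semitones = E4.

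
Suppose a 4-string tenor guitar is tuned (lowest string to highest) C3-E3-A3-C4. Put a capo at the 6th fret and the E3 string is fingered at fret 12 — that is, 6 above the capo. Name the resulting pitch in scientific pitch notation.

The capo raises the open E3 by 6 semitones to Bb3; fretting 6 more gives E3 + 6 + 6 = E3 + 12 semitones = E4.

E4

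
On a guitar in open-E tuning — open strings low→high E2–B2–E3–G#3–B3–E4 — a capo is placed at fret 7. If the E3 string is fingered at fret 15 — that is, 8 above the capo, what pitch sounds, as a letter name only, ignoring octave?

G

The capo raises the open E3 by 7 semitones to B3; fretting 8 more gives E3 + 7 + 8 = E3 + 15 semitones, landing on G.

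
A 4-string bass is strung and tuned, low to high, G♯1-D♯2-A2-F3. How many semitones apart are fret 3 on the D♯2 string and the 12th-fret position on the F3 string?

23 semitones

D♯2 at fret 3 → F♯2 (MIDI 42); F3 at fret 12 → F4 (MIDI 65).
42 − 65 = -23, so the two pitches are 23 semitones apart, with F4 the higher.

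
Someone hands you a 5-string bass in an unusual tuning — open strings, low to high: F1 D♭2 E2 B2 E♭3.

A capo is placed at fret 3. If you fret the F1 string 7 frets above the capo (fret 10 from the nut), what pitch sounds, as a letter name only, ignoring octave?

E♭

The capo raises the open F1 by 3 semitones to A♭1; fretting 7 more gives F1 + 3 + 7 = F1 + 10 semitones, landing on E♭.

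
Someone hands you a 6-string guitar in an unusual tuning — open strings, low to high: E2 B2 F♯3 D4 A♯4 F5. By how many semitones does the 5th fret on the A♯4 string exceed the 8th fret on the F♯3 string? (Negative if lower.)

13 semitones

A♯4 at fret 5 → D♯5 (MIDI 75); F♯3 at fret 8 → D4 (MIDI 62).
75 − 62 = 13, so the two pitches are 13 semitones apart.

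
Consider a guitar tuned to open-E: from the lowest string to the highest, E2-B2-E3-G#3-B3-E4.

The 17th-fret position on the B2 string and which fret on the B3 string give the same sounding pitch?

5

Fret 17 on B2 is MIDI 47 + 17 = 64 (E4). On the B3 string (open MIDI 59), that pitch is 64 − 59 = fret 5.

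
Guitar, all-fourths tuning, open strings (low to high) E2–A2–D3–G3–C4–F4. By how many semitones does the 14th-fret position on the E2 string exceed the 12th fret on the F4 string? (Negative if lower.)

-23 semitones

E2 at fret 14 → F♯3 (MIDI 54); F4 at fret 12 → F5 (MIDI 77).
54 − 77 = -23, so the two pitches are 23 semitones apart.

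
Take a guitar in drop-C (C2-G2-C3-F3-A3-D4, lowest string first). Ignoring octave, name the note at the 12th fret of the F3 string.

The open F3 string plus 12 semitones: F–F#–G–G#–…–D#–E–F.

F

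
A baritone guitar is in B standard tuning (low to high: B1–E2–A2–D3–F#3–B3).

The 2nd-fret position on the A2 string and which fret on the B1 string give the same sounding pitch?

Fret 2 on A2 is MIDI 45 + 2 = 47 (B2). On the B1 string (open MIDI 35), that pitch is 47 − 35 = fret 12.

12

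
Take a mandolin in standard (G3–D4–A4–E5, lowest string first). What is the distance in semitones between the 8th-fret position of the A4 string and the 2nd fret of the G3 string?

A4 at fret 8 → F5 (MIDI 77); G3 at fret 2 → A3 (MIDI 57).
77 − 57 = 20, so the two pitches are 20 semitones apart, with F5 the higher.

20 semitones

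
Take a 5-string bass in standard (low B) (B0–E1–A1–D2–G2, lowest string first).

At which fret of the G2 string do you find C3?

C3 is 5 semitones above the open G2 (G–G#–A–A#–B–C), so it sits at fret 5.

5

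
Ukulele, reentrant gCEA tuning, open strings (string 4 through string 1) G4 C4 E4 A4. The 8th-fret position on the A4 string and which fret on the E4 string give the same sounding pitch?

A4 at fret 8 is A4 + 8 semitones = F5.
The open E4 string is 5 semitones below the open A4, so the same pitch on the E4 string lies at fret 8 + 5 = 13.

13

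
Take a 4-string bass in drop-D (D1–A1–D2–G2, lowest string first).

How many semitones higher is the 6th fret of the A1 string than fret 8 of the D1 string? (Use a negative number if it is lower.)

A1 at fret 6 → D#2 (MIDI 39); D1 at fret 8 → A#1 (MIDI 34).
39 − 34 = 5, so the two pitches are 5 semitones apart.

5 semitones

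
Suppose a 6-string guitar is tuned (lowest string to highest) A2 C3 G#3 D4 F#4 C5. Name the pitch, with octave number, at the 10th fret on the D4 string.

C5

Each fret is one semitone, so D4 + 10 = C5.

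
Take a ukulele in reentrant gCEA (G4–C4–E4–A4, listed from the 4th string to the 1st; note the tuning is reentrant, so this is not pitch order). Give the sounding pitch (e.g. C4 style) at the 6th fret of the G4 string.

C#5

G4 is MIDI 67. Adding 6 gives 73, which is C#5.
(Equivalently spelled Db5.)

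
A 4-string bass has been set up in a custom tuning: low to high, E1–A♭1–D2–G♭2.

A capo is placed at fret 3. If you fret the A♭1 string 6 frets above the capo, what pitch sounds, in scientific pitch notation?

F2

The capo raises the open A♭1 by 3 semitones to B1; fretting 6 more gives A♭1 + 3 + 6 = A♭1 + 9 semitones = F2.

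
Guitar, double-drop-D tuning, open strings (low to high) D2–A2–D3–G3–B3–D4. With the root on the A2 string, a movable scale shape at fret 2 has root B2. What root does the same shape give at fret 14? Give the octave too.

B3

Moving from fret 2 to fret 14 shifts the root by 12 semitones.
B2 up 12 semitones is B3.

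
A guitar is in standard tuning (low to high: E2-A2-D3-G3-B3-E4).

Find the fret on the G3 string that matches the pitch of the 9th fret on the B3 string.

13

B3 at fret 9 is B3 + 9 semitones = G♯4.
The open G3 string is 4 semitones below the open B3, so the same pitch on the G3 string lies at fret 9 + 4 = 13.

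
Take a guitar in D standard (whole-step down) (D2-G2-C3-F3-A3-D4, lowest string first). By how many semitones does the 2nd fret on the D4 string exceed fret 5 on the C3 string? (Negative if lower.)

D4 at fret 2 → E4 (MIDI 64); C3 at fret 5 → F3 (MIDI 53).
64 − 53 = 11, so the two pitches are 11 semitones apart.

11 semitones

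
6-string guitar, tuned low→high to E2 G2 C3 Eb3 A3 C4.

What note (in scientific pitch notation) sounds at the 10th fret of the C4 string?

Bb4

The open C4 string plus 10 semitones: C–Db–D–Eb–…–Ab–A–Bb.
No B→C boundary is crossed, so the octave stays at 4.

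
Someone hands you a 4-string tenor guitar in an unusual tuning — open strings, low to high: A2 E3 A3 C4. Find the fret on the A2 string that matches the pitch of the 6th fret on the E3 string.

13

E3 at fret 6 is E3 + 6 semitones = A#3.
The open A2 string is 7 semitones below the open E3, so the same pitch on the A2 string lies at fret 6 + 7 = 13.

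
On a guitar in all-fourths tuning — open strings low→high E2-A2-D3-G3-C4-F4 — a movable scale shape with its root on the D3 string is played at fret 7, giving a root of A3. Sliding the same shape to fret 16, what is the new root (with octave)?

F#4

Moving from fret 7 to fret 16 shifts the root by 9 semitones.
A3 up 9 semitones is F#4.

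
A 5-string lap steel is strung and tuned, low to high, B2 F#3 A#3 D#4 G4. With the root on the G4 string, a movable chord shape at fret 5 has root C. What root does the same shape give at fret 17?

C

Moving from fret 5 to fret 17 shifts the root by 12 semitones.
C up 12 semitones is C.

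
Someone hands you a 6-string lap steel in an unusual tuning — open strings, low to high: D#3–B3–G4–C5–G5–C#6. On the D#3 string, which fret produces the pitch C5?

21

C5 is 21 semitones above the open D#3 (D#–E–F–F#–…–A#–B–C), so it sits at fret 21.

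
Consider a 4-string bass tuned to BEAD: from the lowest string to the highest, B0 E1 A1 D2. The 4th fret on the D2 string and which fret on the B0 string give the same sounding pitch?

Fret 4 on D2 is MIDI 38 + 4 = 42 (F#2). On the B0 string (open MIDI 23), that pitch is 42 − 23 = fret 19.

19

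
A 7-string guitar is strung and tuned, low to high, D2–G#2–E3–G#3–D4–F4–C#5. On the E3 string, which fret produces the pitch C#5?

21

C#5 is 21 semitones above the open E3 (E–F–F#–G–…–B–C–C#), so it sits at fret 21.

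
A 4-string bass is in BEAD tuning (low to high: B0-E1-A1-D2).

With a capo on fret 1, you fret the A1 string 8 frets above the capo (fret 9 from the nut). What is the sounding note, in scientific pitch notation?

F♯2

The capo raises the open A1 by 1 semitone to A♯1; fretting 8 more gives A1 + 1 + 8 = A1 + 9 semitones = F♯2.
(Also written G♭.)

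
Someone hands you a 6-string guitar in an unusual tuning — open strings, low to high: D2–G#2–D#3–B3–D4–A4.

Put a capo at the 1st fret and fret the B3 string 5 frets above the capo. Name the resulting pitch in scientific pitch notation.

F4

The capo raises the open B3 by 1 semitone to C4; fretting 5 more gives B3 + 1 + 5 = B3 + 6 semitones = F4.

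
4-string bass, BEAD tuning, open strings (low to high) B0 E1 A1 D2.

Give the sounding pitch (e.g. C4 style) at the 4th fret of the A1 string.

C♯2

A1 is MIDI 33. Adding 4 gives 37, which is C♯2.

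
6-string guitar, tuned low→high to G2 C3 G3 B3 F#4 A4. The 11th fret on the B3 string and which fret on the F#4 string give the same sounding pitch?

4

Fret 11 on B3 is MIDI 59 + 11 = 70 (A#4). On the F#4 string (open MIDI 66), that pitch is 70 − 66 = fret 4.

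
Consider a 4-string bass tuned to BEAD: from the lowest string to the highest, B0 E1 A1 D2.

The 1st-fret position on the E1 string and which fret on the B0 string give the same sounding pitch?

6

E1 at fret 1 is E1 + 1 semitone = F1.
The open B0 string is 5 semitones below the open E1, so the same pitch on the B0 string lies at fret 1 + 5 = 6.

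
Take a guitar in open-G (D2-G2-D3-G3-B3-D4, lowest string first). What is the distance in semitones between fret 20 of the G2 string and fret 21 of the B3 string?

17 semitones

G2 at fret 20 → D#4 (MIDI 63); B3 at fret 21 → G#5 (MIDI 80).
63 − 80 = -17, so the two pitches are 17 semitones apart, with G#5 the higher.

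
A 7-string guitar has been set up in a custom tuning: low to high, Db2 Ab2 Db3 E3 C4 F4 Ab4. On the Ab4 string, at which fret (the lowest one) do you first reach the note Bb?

2

From Ab4, count semitones up the chromatic scale until reaching Bb: Ab–A–Bb — 2 steps.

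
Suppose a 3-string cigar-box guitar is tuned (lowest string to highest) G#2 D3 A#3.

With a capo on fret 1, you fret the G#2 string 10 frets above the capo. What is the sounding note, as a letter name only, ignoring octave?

The capo raises the open G#2 by 1 semitone to A2; fretting 10 more gives G#2 + 1 + 10 = G#2 + 11 semitones, landing on G.

G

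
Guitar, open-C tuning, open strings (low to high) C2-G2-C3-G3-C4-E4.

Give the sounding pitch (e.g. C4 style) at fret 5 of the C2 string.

Each fret is one semitone, so C2 + 5 = F2.

F2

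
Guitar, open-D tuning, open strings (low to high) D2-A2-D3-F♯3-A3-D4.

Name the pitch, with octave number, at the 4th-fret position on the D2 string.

D2 is MIDI 38. Adding 4 gives 42, which is F♯2.
(Equivalently spelled G♭2.)

F♯2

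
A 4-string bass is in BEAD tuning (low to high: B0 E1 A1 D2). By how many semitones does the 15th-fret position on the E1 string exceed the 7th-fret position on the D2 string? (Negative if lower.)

-2 semitones

E1 at fret 15 → G2 (MIDI 43); D2 at fret 7 → A2 (MIDI 45).
43 − 45 = -2, so the two pitches are 2 semitones apart.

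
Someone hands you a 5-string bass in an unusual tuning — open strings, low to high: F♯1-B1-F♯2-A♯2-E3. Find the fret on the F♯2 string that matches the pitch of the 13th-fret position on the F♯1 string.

1

F♯1 at fret 13 is F♯1 + 13 semitones = G2.
The open F♯2 string is 12 semitones above the open F♯1, so the same pitch on the F♯2 string lies at fret 13 − 12 = 1.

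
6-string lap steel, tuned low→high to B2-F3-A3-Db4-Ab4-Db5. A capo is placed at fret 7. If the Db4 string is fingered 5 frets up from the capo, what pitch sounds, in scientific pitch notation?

Db5

The capo raises the open Db4 by 7 semitones to Ab4; fretting 5 more gives Db4 + 7 + 5 = Db4 + 12 semitones = Db5.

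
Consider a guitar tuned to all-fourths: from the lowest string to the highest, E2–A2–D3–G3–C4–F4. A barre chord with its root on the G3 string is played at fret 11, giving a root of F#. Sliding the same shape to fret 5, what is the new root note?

C

Moving from fret 11 to fret 5 shifts the root by -6 semitones.
F# down 6 semitones is C.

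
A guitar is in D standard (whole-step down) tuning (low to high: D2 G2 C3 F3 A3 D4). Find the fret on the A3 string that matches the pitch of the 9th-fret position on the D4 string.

D4 at fret 9 is D4 + 9 semitones = B4.
The open A3 string is 5 semitones below the open D4, so the same pitch on the A3 string lies at fret 9 + 5 = 14.

14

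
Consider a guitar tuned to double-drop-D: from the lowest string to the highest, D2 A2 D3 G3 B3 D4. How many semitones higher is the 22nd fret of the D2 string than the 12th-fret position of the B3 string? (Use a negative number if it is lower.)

-11 semitones

D2 at fret 22 → C4 (MIDI 60); B3 at fret 12 → B4 (MIDI 71).
60 − 71 = -11, so the two pitches are 11 semitones apart.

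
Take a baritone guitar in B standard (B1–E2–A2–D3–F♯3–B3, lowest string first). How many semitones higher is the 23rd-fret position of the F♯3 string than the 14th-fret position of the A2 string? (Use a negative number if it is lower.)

F♯3 at fret 23 → F5 (MIDI 77); A2 at fret 14 → B3 (MIDI 59).
77 − 59 = 18, so the two pitches are 18 semitones apart.

18 semitones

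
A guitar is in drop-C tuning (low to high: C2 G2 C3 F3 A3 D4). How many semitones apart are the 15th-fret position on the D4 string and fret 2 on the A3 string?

D4 at fret 15 → F5 (MIDI 77); A3 at fret 2 → B3 (MIDI 59).
77 − 59 = 18, so the two pitches are 18 semitones apart, with F5 the higher.

18 semitones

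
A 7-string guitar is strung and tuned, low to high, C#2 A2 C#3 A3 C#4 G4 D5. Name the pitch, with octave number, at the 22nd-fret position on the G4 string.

The open G4 string plus 22 semitones: G–G#–A–A#–…–D#–E–F.
The walk passes from B into C 2 times, so the octave number goes from 4 to 6.

F6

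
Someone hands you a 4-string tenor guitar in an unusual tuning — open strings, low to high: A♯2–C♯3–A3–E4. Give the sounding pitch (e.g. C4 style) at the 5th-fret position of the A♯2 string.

The open A♯2 string plus 5 semitones: A#–B–C–C#–D–D#.
The walk passes from B into C once, so the octave number goes from 2 to 3.
(Equivalently spelled E♭3.)

D♯3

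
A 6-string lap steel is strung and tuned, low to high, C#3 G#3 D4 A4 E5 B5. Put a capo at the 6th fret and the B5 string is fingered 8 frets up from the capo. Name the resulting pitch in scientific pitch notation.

C#7

The capo raises the open B5 by 6 semitones to F6; fretting 8 more gives B5 + 6 + 8 = B5 + 14 semitones = C#7.
(Also written Db.)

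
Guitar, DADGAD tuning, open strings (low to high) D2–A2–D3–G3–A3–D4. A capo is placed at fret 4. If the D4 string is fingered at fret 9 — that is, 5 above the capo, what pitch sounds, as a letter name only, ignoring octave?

The capo raises the open D4 by 4 semitones to F#4; fretting 5 more gives D4 + 4 + 5 = D4 + 9 semitones, landing on B.

B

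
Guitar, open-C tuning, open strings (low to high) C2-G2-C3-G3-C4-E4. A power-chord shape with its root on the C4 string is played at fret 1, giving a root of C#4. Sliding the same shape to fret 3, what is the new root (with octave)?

Moving from fret 1 to fret 3 shifts the root by 2 semitones.
C#4 up 2 semitones is D#4.

D#4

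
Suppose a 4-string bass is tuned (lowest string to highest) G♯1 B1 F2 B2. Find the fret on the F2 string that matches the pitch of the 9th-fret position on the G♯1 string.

G♯1 at fret 9 is G♯1 + 9 semitones = F2.
The open F2 string is 9 semitones above the open G♯1, so the same pitch on the F2 string lies at fret 9 − 9 = 0.

0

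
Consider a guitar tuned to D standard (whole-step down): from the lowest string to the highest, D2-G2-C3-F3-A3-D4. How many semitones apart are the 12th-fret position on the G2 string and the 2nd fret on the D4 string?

9 semitones

G2 at fret 12 → G3 (MIDI 55); D4 at fret 2 → E4 (MIDI 64).
55 − 64 = -9, so the two pitches are 9 semitones apart, with E4 the higher.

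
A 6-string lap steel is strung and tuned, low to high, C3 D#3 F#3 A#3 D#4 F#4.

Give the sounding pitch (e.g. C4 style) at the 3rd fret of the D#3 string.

Each fret is one semitone, so D#3 + 3 = F#3.

F#3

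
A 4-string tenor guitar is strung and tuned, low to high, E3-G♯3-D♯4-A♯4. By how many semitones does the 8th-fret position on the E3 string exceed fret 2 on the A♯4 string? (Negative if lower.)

E3 at fret 8 → C4 (MIDI 60); A♯4 at fret 2 → C5 (MIDI 72).
60 − 72 = -12, so the two pitches are 12 semitones apart.

-12 semitones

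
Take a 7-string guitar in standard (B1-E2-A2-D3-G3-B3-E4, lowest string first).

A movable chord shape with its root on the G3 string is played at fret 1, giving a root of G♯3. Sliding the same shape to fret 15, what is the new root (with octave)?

Moving from fret 1 to fret 15 shifts the root by 14 semitones.
G♯3 up 14 semitones is A♯4.

A♯4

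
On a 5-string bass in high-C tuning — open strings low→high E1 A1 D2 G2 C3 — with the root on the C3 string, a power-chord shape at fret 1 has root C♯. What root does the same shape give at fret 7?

Moving from fret 1 to fret 7 shifts the root by 6 semitones.
C♯ up 6 semitones is G.

G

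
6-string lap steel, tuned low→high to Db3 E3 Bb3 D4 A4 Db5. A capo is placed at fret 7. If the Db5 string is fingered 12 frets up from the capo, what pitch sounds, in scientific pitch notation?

Ab6

The capo raises the open Db5 by 7 semitones to Ab5; fretting 12 more gives Db5 + 7 + 12 = Db5 + 19 semitones = Ab6.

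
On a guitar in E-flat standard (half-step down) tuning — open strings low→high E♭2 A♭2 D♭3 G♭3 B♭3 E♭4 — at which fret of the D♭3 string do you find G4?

18

G4 is 18 semitones above the open D♭3 (Db–D–Eb–E–…–F–Gb–G), so it sits at fret 18.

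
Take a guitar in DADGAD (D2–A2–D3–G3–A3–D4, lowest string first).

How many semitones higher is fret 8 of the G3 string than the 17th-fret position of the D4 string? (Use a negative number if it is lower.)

G3 at fret 8 → D♯4 (MIDI 63); D4 at fret 17 → G5 (MIDI 79).
63 − 79 = -16, so the two pitches are 16 semitones apart.

-16 semitones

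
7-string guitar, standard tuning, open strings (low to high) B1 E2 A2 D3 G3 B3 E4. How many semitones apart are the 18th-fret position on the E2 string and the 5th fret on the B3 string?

E2 at fret 18 → A♯3 (MIDI 58); B3 at fret 5 → E4 (MIDI 64).
58 − 64 = -6, so the two pitches are 6 semitones apart, with E4 the higher.

6 semitones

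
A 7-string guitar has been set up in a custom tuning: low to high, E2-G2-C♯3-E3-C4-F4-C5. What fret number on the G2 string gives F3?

F3 is 10 semitones above the open G2 (G–G#–A–A#–…–D#–E–F), so it sits at fret 10.

10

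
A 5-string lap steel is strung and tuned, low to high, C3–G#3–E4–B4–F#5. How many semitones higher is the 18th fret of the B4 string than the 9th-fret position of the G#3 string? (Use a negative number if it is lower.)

B4 at fret 18 → F6 (MIDI 89); G#3 at fret 9 → F4 (MIDI 65).
89 − 65 = 24, so the two pitches are 24 semitones apart.

24 semitones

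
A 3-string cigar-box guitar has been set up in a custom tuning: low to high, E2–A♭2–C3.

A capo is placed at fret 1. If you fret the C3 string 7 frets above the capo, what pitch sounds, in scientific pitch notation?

A♭3

The capo raises the open C3 by 1 semitone to D♭3; fretting 7 more gives C3 + 1 + 7 = C3 + 8 semitones = A♭3.
(Also written G♯.)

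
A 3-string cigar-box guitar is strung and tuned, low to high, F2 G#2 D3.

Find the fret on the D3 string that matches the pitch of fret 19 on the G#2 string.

13

Fret 19 on G#2 is MIDI 44 + 19 = 63 (D#4). On the D3 string (open MIDI 50), that pitch is 63 − 50 = fret 13.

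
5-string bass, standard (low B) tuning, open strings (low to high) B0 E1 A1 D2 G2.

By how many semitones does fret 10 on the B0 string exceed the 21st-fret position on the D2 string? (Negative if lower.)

-26 semitones

B0 at fret 10 → A1 (MIDI 33); D2 at fret 21 → B3 (MIDI 59).
33 − 59 = -26, so the two pitches are 26 semitones apart.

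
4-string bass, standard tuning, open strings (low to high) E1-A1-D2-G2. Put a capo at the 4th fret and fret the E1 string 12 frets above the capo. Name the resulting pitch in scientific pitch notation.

G#2

The capo raises the open E1 by 4 semitones to G#1; fretting 12 more gives E1 + 4 + 12 = E1 + 16 semitones = G#2.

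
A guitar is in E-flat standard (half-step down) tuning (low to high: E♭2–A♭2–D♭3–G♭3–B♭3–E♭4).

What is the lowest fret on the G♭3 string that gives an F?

From G♭3, count semitones up the chromatic scale until reaching F: Gb–G–Ab–A–…–Eb–E–F — 11 steps.

11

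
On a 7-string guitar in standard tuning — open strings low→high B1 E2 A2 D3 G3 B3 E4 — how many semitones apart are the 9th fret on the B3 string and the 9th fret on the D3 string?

B3 at fret 9 → G♯4 (MIDI 68); D3 at fret 9 → B3 (MIDI 59).
68 − 59 = 9, so the two pitches are 9 semitones apart, with G♯4 the higher.

9 semitones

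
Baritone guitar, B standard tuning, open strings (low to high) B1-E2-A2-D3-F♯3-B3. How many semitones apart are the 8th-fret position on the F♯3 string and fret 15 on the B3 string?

F♯3 at fret 8 → D4 (MIDI 62); B3 at fret 15 → D5 (MIDI 74).
62 − 74 = -12, so the two pitches are 12 semitones apart, with D5 the higher.

12 semitones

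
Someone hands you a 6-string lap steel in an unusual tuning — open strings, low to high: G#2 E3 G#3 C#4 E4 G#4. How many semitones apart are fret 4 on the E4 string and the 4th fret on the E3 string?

E4 at fret 4 → G#4 (MIDI 68); E3 at fret 4 → G#3 (MIDI 56).
68 − 56 = 12, so the two pitches are 12 semitones apart, with G#4 the higher.

12 semitones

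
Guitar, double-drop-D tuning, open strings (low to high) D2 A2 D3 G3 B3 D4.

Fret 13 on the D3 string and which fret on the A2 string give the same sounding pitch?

18

Fret 13 on D3 is MIDI 50 + 13 = 63 (D♯4). On the A2 string (open MIDI 45), that pitch is 63 − 45 = fret 18.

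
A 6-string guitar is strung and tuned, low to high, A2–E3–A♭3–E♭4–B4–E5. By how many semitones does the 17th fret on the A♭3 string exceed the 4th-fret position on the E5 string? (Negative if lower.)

-7 semitones

A♭3 at fret 17 → D♭5 (MIDI 73); E5 at fret 4 → A♭5 (MIDI 80).
73 − 80 = -7, so the two pitches are 7 semitones apart.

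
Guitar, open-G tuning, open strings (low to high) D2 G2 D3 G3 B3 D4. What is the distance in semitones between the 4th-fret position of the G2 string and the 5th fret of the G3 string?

G2 at fret 4 → B2 (MIDI 47); G3 at fret 5 → C4 (MIDI 60).
47 − 60 = -13, so the two pitches are 13 semitones apart, with C4 the higher.

13 semitones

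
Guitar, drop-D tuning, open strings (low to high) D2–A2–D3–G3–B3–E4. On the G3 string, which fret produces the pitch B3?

4

B3 is 4 semitones above the open G3 (G–G#–A–A#–B), so it sits at fret 4.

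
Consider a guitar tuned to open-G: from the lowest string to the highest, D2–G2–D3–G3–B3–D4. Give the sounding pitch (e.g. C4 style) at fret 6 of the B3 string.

Each fret is one semitone, so B3 + 6 = F4.

F4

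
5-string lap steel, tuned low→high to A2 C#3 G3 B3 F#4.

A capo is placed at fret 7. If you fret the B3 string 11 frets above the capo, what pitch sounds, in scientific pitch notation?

F5

The capo raises the open B3 by 7 semitones to F#4; fretting 11 more gives B3 + 7 + 11 = B3 + 18 semitones = F5.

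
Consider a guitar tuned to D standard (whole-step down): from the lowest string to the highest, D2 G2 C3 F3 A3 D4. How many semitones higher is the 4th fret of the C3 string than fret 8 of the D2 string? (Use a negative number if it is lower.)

C3 at fret 4 → E3 (MIDI 52); D2 at fret 8 → A♯2 (MIDI 46).
52 − 46 = 6, so the two pitches are 6 semitones apart.

6 semitones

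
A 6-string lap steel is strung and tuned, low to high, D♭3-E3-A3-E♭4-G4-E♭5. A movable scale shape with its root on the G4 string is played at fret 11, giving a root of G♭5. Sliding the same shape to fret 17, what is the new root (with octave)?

Moving from fret 11 to fret 17 shifts the root by 6 semitones.
G♭5 up 6 semitones is C6.

C6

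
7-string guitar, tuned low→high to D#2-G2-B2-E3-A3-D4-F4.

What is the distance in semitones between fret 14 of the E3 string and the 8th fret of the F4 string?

7 semitones

E3 at fret 14 → F#4 (MIDI 66); F4 at fret 8 → C#5 (MIDI 73).
66 − 73 = -7, so the two pitches are 7 semitones apart, with C#5 the higher.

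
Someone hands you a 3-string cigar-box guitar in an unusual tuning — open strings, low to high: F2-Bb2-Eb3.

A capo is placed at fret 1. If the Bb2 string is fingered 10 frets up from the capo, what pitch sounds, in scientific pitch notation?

A3

The capo raises the open Bb2 by 1 semitone to B2; fretting 10 more gives Bb2 + 1 + 10 = Bb2 + 11 semitones = A3.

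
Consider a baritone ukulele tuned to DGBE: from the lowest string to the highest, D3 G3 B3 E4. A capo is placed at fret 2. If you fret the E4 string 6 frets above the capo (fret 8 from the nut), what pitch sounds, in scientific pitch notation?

C5

The capo raises the open E4 by 2 semitones to F♯4; fretting 6 more gives E4 + 2 + 6 = E4 + 8 semitones = C5.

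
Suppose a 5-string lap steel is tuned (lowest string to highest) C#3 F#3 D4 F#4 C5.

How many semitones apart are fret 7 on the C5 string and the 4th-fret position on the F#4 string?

C5 at fret 7 → G5 (MIDI 79); F#4 at fret 4 → A#4 (MIDI 70).
79 − 70 = 9, so the two pitches are 9 semitones apart, with G5 the higher.

9 semitones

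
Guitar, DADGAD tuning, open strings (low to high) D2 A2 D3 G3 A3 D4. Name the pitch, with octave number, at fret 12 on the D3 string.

D4

D3 is MIDI 50. Adding 12 gives 62, which is D4.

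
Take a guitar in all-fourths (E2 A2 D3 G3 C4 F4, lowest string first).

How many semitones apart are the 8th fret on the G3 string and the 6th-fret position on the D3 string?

G3 at fret 8 → D♯4 (MIDI 63); D3 at fret 6 → G♯3 (MIDI 56).
63 − 56 = 7, so the two pitches are 7 semitones apart, with D♯4 the higher.

7 semitones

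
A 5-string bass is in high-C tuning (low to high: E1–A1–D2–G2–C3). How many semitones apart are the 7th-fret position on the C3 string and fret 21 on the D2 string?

4 semitones

C3 at fret 7 → G3 (MIDI 55); D2 at fret 21 → B3 (MIDI 59).
55 − 59 = -4, so the two pitches are 4 semitones apart, with B3 the higher.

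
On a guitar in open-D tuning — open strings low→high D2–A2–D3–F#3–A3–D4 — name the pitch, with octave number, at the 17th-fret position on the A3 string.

A3 is MIDI 57. Adding 17 gives 74, which is D5.

D5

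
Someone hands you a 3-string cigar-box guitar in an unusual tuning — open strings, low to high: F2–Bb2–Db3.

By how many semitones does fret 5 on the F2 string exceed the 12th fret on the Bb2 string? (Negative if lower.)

-12 semitones

F2 at fret 5 → Bb2 (MIDI 46); Bb2 at fret 12 → Bb3 (MIDI 58).
46 − 58 = -12, so the two pitches are 12 semitones apart.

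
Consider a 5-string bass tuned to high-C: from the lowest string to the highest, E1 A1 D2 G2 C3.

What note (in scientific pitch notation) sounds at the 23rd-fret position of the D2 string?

The open D2 string plus 23 semitones: D–D#–E–F–…–B–C–C#.
The walk passes from B into C 2 times, so the octave number goes from 2 to 4.
(Equivalently spelled Db4.)

C#4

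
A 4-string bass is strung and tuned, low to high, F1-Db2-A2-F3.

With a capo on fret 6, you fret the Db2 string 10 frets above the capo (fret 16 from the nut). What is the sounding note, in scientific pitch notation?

The capo raises the open Db2 by 6 semitones to G2; fretting 10 more gives Db2 + 6 + 10 = Db2 + 16 semitones = F3.

F3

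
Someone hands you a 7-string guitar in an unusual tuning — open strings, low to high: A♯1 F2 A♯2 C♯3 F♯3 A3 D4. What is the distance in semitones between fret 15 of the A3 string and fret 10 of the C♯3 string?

A3 at fret 15 → C5 (MIDI 72); C♯3 at fret 10 → B3 (MIDI 59).
72 − 59 = 13, so the two pitches are 13 semitones apart, with C5 the higher.

13 semitones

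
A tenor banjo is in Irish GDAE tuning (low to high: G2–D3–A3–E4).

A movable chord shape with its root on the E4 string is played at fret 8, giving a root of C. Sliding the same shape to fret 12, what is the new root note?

E

Moving from fret 8 to fret 12 shifts the root by 4 semitones.
C up 4 semitones is E.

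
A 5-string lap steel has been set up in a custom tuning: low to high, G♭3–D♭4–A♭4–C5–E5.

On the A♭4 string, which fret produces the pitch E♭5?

7

E♭5 is 7 semitones above the open A♭4 (Ab–A–Bb–B–C–Db–D–Eb), so it sits at fret 7.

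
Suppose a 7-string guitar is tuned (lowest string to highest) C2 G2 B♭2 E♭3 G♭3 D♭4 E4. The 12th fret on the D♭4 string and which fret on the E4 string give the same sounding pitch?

D♭4 at fret 12 is D♭4 + 12 semitones = D♭5.
The open E4 string is 3 semitones above the open D♭4, so the same pitch on the E4 string lies at fret 12 − 3 = 9.

9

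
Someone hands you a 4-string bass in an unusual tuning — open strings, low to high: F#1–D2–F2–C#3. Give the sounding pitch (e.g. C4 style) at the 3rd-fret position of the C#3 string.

C#3 is MIDI 49. Adding 3 gives 52, which is E3.

E3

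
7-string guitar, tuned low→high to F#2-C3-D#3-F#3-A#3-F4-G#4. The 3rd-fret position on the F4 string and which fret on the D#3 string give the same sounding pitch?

17

F4 at fret 3 is F4 + 3 semitones = G#4.
The open D#3 string is 14 semitones below the open F4, so the same pitch on the D#3 string lies at fret 3 + 14 = 17.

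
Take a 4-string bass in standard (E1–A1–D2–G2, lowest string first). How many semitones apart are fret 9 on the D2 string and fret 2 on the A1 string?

12 semitones

D2 at fret 9 → B2 (MIDI 47); A1 at fret 2 → B1 (MIDI 35).
47 − 35 = 12, so the two pitches are 12 semitones apart, with B2 the higher.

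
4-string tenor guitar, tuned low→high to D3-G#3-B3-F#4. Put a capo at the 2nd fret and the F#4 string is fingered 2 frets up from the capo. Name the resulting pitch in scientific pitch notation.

The capo raises the open F#4 by 2 semitones to G#4; fretting 2 more gives F#4 + 2 + 2 = F#4 + 4 semitones = A#4.
(Also written Bb.)

A#4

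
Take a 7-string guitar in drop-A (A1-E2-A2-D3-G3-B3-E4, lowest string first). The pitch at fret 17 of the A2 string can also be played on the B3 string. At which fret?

A2 at fret 17 is A2 + 17 semitones = D4.
The open B3 string is 14 semitones above the open A2, so the same pitch on the B3 string lies at fret 17 − 14 = 3.

3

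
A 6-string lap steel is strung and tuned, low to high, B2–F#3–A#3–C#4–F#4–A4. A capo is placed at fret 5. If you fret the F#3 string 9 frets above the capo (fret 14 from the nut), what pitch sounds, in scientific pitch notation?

The capo raises the open F#3 by 5 semitones to B3; fretting 9 more gives F#3 + 5 + 9 = F#3 + 14 semitones = G#4.
(Also written Ab.)

G#4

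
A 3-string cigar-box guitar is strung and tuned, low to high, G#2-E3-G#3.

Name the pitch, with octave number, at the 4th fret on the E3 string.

Each fret is one semitone, so E3 + 4 = G#3.

G#3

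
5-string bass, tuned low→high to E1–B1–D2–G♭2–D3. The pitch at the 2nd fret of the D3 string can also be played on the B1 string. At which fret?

17

D3 at fret 2 is D3 + 2 semitones = E3.
The open B1 string is 15 semitones below the open D3, so the same pitch on the B1 string lies at fret 2 + 15 = 17.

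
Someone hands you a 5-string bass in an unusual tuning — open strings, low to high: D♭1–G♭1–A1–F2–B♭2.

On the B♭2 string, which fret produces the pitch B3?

13

B3 is 13 semitones above the open B♭2 (Bb–B–C–Db–…–A–Bb–B), so it sits at fret 13.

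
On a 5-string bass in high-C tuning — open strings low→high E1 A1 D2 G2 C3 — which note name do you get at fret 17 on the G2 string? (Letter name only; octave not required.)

G2 is MIDI 43. Adding 17 gives 60; 60 mod 12 = 0, i.e. C.

C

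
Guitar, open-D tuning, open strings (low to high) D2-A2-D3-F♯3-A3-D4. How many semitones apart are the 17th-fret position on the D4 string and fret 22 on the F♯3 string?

D4 at fret 17 → G5 (MIDI 79); F♯3 at fret 22 → E5 (MIDI 76).
79 − 76 = 3, so the two pitches are 3 semitones apart, with G5 the higher.

3 semitones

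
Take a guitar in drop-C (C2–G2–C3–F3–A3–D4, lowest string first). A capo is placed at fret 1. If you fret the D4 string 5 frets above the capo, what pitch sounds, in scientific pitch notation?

The capo raises the open D4 by 1 semitone to D#4; fretting 5 more gives D4 + 1 + 5 = D4 + 6 semitones = G#4.

G#4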